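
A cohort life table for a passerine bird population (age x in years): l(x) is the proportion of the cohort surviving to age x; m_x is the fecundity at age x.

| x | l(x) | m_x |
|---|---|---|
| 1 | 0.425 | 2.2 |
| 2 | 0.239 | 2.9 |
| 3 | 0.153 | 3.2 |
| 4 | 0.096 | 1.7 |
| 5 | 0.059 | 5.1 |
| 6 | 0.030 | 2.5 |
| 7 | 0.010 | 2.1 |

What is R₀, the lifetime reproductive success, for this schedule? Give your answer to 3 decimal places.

R₀ = Σ l(x) m_x:
  age 1: 0.425 × 2.2 = 0.9350
  age 2: 0.239 × 2.9 = 0.6931
  age 3: 0.153 × 3.2 = 0.4896
  age 4: 0.096 × 1.7 = 0.1632
  age 5: 0.059 × 5.1 = 0.3009
  age 6: 0.030 × 2.5 = 0.0750
  age 7: 0.010 × 2.1 = 0.0210
R₀ = 0.9350 + 0.6931 + 0.4896 + 0.1632 + 0.3009 + 0.0750 + 0.0210 = 2.6778

2.678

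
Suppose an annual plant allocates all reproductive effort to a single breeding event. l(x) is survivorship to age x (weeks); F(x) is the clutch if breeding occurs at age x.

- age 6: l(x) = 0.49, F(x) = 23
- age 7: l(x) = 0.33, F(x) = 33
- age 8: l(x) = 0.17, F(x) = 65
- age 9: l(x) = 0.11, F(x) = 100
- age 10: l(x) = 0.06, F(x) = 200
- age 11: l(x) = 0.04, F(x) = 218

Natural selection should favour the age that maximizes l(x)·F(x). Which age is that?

Expected offspring if breeding at age x = l(x) × F(x):
  age 6: 0.49 × 23 = 11.270
  age 7: 0.33 × 33 = 10.890
  age 8: 0.17 × 65 = 11.050
  age 9: 0.11 × 100 = 11.000
  age 10: 0.06 × 200 = 12.000
  age 11: 0.04 × 218 = 8.720
Maximum at age 10 (12.000).

10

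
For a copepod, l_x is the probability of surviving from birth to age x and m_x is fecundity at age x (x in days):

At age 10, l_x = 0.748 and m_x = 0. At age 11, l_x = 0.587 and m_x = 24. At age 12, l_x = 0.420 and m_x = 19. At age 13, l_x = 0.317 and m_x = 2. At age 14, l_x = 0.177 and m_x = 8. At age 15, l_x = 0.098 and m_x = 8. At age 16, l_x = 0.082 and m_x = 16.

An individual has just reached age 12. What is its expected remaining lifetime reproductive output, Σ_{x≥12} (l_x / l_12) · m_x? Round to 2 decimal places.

28.87

l_12 = 0.420. Conditional survival from age 12 to x is l_x / l_12.
  x=12: (0.420/0.420) × 19 = 19.0000
  x=13: (0.317/0.420) × 2 = 1.5095
  x=14: (0.177/0.420) × 8 = 3.3714
  x=15: (0.098/0.420) × 8 = 1.8667
  x=16: (0.082/0.420) × 16 = 3.1238
Sum = 19.0000 + 1.5095 + 3.3714 + 1.8667 + 3.1238 = 28.8714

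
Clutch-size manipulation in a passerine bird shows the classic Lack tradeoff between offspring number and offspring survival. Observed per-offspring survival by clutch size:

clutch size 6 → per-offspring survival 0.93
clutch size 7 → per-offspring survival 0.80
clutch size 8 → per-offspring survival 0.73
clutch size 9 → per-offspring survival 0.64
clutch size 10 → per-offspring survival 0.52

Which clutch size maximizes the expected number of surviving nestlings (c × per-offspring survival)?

8

Expected surviving nestlings = c × s(c):
  c=6: 6 × 0.93 = 5.580
  c=7: 7 × 0.80 = 5.600
  c=8: 8 × 0.73 = 5.840
  c=9: 9 × 0.64 = 5.760
  c=10: 10 × 0.52 = 5.200
Maximum at c = 8 (5.840 surviving nestlings).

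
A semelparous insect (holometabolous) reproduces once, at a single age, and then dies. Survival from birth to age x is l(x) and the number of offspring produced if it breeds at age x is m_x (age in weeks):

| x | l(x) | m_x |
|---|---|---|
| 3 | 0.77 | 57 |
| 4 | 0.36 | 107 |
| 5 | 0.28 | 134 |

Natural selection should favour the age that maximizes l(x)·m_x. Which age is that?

Expected offspring if breeding at age x = l(x) × m_x:
  age 3: 0.77 × 57 = 43.890
  age 4: 0.36 × 107 = 38.520
  age 5: 0.28 × 134 = 37.520
Maximum at age 3 (43.890).

3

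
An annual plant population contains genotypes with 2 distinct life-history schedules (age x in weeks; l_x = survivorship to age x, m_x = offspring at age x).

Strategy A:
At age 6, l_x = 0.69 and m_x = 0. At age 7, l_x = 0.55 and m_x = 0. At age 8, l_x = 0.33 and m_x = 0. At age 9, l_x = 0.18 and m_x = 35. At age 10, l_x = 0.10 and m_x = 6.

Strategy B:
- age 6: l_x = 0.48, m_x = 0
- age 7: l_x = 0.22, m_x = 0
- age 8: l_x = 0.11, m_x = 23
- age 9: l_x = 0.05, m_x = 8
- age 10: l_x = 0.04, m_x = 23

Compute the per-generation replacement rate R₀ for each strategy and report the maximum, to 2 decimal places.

Strategy A: R₀ = 0.69×0 + 0.55×0 + 0.33×0 + 0.18×35 + 0.10×6 = 6.9000
Strategy B: R₀ = 0.48×0 + 0.22×0 + 0.11×23 + 0.05×8 + 0.04×23 = 3.8500
Highest R₀: strategy A with 6.9000.

6.90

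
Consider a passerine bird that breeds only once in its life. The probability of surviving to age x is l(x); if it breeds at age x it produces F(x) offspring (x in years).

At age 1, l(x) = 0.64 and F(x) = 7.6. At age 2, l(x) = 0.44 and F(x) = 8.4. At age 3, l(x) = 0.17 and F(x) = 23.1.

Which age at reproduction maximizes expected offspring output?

1

Expected offspring if breeding at age x = l(x) × F(x):
  age 1: 0.64 × 7.6 = 4.864
  age 2: 0.44 × 8.4 = 3.696
  age 3: 0.17 × 23.1 = 3.927
Maximum at age 1 (4.864).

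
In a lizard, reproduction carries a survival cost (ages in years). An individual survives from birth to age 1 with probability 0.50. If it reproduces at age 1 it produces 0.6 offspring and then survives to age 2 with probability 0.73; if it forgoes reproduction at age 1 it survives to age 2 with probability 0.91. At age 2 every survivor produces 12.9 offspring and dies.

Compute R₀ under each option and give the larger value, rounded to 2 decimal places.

5.87

breed at age 1: R₀ = 0.50 × (0.6 + 0.73 × 12.9) = 0.50 × 10.0170 = 5.0085
delay to age 2: R₀ = 0.50 × (0.91 × 12.9) = 0.50 × 11.7390 = 5.8695
Higher: delay to age 2 (5.8695).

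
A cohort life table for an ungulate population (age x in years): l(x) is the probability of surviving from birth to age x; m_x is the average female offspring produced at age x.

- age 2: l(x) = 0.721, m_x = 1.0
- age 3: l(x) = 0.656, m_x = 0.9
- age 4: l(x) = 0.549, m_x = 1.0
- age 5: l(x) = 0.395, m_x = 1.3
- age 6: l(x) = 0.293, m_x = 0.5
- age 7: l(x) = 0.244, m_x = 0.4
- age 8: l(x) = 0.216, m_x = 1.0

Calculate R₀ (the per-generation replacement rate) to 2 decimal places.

2.83

R₀ = Σ l(x) m_x:
  age 2: 0.721 × 1.0 = 0.7210
  age 3: 0.656 × 0.9 = 0.5904
  age 4: 0.549 × 1.0 = 0.5490
  age 5: 0.395 × 1.3 = 0.5135
  age 6: 0.293 × 0.5 = 0.1465
  age 7: 0.244 × 0.4 = 0.0976
  age 8: 0.216 × 1.0 = 0.2160
R₀ = 0.7210 + 0.5904 + 0.5490 + 0.5135 + 0.1465 + 0.0976 + 0.2160 = 2.8340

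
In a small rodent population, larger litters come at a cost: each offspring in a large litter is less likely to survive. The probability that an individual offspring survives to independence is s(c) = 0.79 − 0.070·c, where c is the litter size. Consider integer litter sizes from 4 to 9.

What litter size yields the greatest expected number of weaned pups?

Expected weaned pups = c × s(c):
  c=4: 4 × 0.510 = 2.040
  c=5: 5 × 0.440 = 2.200
  c=6: 6 × 0.370 = 2.220
  c=7: 7 × 0.300 = 2.100
  c=8: 8 × 0.230 = 1.840
  c=9: 9 × 0.160 = 1.440
Maximum at c = 6 (2.220 weaned pups).

6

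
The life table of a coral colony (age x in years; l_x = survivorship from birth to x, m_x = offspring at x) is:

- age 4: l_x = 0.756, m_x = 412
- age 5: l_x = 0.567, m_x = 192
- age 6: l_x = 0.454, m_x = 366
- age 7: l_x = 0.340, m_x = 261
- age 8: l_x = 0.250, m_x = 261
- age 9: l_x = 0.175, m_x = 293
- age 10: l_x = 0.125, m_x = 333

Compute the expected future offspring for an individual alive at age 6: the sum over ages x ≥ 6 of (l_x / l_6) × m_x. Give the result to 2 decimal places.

909.81

l_6 = 0.454. Conditional survival from age 6 to x is l_x / l_6.
  x=6: (0.454/0.454) × 366 = 366.0000
  x=7: (0.340/0.454) × 261 = 195.4626
  x=8: (0.250/0.454) × 261 = 143.7225
  x=9: (0.175/0.454) × 293 = 112.9405
  x=10: (0.125/0.454) × 333 = 91.6850
Sum = 366.0000 + 195.4626 + 143.7225 + 112.9405 + 91.6850 = 909.8106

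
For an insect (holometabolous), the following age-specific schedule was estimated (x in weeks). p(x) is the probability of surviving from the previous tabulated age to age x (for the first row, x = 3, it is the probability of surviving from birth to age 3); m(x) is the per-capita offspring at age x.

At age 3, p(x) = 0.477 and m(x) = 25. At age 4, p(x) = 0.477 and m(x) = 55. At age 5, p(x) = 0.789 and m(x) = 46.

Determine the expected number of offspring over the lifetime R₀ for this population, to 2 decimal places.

Survivorship from birth: l_x = p_3·p_4·…·p_x.
  l_3 = 0.47700
  l_4 = 0.22753
  l_5 = 0.17952
R₀ = Σ l_x m(x):
  age 3: 0.47700 × 25 = 11.9250
  age 4: 0.22753 × 55 = 12.5142
  age 5: 0.17952 × 46 = 8.2579
R₀ = 11.9250 + 12.5142 + 8.2579 = 32.6971

32.70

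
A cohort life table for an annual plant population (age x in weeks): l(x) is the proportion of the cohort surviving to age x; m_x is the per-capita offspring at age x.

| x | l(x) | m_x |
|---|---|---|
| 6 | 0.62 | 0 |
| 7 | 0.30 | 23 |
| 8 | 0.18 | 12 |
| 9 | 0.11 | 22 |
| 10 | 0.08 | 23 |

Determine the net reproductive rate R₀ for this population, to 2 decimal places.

13.32

R₀ = Σ l(x) m_x:
  age 6: 0.62 × 0 = 0.0000
  age 7: 0.30 × 23 = 6.9000
  age 8: 0.18 × 12 = 2.1600
  age 9: 0.11 × 22 = 2.4200
  age 10: 0.08 × 23 = 1.8400
R₀ = 0.0000 + 6.9000 + 2.1600 + 2.4200 + 1.8400 = 13.3200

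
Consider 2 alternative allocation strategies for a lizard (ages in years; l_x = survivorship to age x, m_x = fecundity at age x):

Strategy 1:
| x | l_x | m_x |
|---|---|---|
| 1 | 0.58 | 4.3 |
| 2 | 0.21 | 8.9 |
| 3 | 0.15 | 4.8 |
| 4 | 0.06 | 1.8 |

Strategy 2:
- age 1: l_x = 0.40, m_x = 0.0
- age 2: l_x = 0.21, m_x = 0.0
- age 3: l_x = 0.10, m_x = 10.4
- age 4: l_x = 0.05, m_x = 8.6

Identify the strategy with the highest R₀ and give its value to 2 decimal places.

5.19

Strategy 1: R₀ = 0.58×4.3 + 0.21×8.9 + 0.15×4.8 + 0.06×1.8 = 5.1910
Strategy 2: R₀ = 0.40×0.0 + 0.21×0.0 + 0.10×10.4 + 0.05×8.6 = 1.4700
Highest R₀: strategy 1 with 5.1910.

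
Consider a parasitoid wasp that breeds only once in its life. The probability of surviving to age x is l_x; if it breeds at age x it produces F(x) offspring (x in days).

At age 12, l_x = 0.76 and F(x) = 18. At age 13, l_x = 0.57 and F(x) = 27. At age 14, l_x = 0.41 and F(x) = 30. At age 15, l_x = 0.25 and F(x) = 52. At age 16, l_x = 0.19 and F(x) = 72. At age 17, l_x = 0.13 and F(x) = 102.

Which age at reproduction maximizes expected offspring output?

13

Expected offspring if breeding at age x = l_x × F(x):
  age 12: 0.76 × 18 = 13.680
  age 13: 0.57 × 27 = 15.390
  age 14: 0.41 × 30 = 12.300
  age 15: 0.25 × 52 = 13.000
  age 16: 0.19 × 72 = 13.680
  age 17: 0.13 × 102 = 13.260
Maximum at age 13 (15.390).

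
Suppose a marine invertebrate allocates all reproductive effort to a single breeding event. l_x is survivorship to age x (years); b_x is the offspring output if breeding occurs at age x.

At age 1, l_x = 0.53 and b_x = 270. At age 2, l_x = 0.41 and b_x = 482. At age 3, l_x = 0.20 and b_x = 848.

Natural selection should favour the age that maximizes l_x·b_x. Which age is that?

Expected offspring if breeding at age x = l_x × b_x:
  age 1: 0.53 × 270 = 143.100
  age 2: 0.41 × 482 = 197.620
  age 3: 0.20 × 848 = 169.600
Maximum at age 2 (197.620).

2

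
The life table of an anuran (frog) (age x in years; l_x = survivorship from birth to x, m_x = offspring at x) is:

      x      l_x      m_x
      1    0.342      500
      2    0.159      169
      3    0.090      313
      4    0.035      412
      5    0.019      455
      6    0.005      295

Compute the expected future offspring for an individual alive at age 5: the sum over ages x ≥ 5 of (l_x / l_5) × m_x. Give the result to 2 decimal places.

l_5 = 0.019. Conditional survival from age 5 to x is l_x / l_5.
  x=5: (0.019/0.019) × 455 = 455.0000
  x=6: (0.005/0.019) × 295 = 77.6316
Sum = 455.0000 + 77.6316 = 532.6316

532.63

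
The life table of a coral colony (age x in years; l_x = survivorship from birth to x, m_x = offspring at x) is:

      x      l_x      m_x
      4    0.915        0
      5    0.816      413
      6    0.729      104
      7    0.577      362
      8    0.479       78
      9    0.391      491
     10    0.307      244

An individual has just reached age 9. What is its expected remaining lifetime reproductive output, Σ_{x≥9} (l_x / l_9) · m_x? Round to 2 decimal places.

682.58

l_9 = 0.391. Conditional survival from age 9 to x is l_x / l_9.
  x=9: (0.391/0.391) × 491 = 491.0000
  x=10: (0.307/0.391) × 244 = 191.5806
Sum = 491.0000 + 191.5806 = 682.5806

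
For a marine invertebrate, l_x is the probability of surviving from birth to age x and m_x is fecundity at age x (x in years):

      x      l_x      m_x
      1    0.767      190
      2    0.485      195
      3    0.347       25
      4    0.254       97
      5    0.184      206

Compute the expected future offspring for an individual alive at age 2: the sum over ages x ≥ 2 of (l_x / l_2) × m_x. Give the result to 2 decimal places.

341.84

l_2 = 0.485. Conditional survival from age 2 to x is l_x / l_2.
  x=2: (0.485/0.485) × 195 = 195.0000
  x=3: (0.347/0.485) × 25 = 17.8866
  x=4: (0.254/0.485) × 97 = 50.8000
  x=5: (0.184/0.485) × 206 = 78.1526
Sum = 195.0000 + 17.8866 + 50.8000 + 78.1526 = 341.8392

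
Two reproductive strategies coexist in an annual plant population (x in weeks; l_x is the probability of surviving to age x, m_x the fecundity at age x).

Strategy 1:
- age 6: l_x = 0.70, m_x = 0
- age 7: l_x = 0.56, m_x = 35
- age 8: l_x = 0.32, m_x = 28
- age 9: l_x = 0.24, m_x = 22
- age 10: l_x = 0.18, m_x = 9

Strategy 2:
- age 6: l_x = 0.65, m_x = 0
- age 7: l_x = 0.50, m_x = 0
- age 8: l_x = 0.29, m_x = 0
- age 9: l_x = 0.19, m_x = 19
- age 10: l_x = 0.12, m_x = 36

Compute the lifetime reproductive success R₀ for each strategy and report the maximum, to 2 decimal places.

35.46

Strategy 1: R₀ = 0.70×0 + 0.56×35 + 0.32×28 + 0.24×22 + 0.18×9 = 35.4600
Strategy 2: R₀ = 0.65×0 + 0.50×0 + 0.29×0 + 0.19×19 + 0.12×36 = 7.9300
Highest R₀: strategy 1 with 35.4600.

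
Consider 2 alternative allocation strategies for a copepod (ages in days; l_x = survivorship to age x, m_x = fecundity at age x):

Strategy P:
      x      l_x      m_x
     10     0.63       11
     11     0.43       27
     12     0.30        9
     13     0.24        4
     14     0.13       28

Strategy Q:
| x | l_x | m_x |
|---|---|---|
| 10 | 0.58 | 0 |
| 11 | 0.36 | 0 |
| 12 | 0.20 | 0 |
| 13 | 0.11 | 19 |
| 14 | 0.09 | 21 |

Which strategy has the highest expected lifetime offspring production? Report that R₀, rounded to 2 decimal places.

25.84

Strategy P: R₀ = 0.63×11 + 0.43×27 + 0.30×9 + 0.24×4 + 0.13×28 = 25.8400
Strategy Q: R₀ = 0.58×0 + 0.36×0 + 0.20×0 + 0.11×19 + 0.09×21 = 3.9800
Highest R₀: strategy P with 25.8400.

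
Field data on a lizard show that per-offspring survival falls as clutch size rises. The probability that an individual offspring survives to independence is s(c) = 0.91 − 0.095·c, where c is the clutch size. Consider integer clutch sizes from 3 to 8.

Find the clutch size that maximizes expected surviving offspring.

5

Expected surviving offspring = c × s(c):
  c=3: 3 × 0.625 = 1.875
  c=4: 4 × 0.530 = 2.120
  c=5: 5 × 0.435 = 2.175
  c=6: 6 × 0.340 = 2.040
  c=7: 7 × 0.245 = 1.715
  c=8: 8 × 0.150 = 1.200
Maximum at c = 5 (2.175 surviving offspring).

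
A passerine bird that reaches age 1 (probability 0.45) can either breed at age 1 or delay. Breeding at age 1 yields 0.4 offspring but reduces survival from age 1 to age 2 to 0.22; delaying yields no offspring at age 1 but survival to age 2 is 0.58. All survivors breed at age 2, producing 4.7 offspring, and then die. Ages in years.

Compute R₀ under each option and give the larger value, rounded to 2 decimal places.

1.23

breed at age 1: R₀ = 0.45 × (0.4 + 0.22 × 4.7) = 0.45 × 1.4340 = 0.6453
delay to age 2: R₀ = 0.45 × (0.58 × 4.7) = 0.45 × 2.7260 = 1.2267
Higher: delay to age 2 (1.2267).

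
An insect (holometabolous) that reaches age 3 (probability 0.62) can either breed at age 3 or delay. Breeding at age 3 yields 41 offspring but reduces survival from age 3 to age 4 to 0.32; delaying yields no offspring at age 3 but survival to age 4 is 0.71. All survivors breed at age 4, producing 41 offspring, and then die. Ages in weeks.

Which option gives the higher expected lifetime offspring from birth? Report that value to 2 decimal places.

breed at age 3: R₀ = 0.62 × (41 + 0.32 × 41) = 0.62 × 54.1200 = 33.5544
delay to age 4: R₀ = 0.62 × (0.71 × 41) = 0.62 × 29.1100 = 18.0482
Higher: breed at age 3 (33.5544).

33.55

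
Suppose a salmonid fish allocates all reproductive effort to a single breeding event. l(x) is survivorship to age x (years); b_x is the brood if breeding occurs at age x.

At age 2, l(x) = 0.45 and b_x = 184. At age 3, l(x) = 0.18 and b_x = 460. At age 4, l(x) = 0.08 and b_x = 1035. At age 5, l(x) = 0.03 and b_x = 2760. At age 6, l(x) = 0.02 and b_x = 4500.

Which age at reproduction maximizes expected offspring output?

6

Expected offspring if breeding at age x = l(x) × b_x:
  age 2: 0.45 × 184 = 82.800
  age 3: 0.18 × 460 = 82.800
  age 4: 0.08 × 1035 = 82.800
  age 5: 0.03 × 2760 = 82.800
  age 6: 0.02 × 4500 = 90.000
Maximum at age 6 (90.000).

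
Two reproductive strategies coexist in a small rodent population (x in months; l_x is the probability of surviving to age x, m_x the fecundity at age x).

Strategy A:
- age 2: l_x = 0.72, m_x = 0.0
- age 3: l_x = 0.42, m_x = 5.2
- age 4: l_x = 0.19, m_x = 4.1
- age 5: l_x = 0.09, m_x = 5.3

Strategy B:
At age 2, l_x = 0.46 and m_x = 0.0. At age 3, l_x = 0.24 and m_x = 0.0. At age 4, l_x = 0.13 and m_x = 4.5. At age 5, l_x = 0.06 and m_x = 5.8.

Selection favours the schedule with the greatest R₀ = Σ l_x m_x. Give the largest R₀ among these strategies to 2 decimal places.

3.44

Strategy A: R₀ = 0.72×0.0 + 0.42×5.2 + 0.19×4.1 + 0.09×5.3 = 3.4400
Strategy B: R₀ = 0.46×0.0 + 0.24×0.0 + 0.13×4.5 + 0.06×5.8 = 0.9330
Highest R₀: strategy A with 3.4400.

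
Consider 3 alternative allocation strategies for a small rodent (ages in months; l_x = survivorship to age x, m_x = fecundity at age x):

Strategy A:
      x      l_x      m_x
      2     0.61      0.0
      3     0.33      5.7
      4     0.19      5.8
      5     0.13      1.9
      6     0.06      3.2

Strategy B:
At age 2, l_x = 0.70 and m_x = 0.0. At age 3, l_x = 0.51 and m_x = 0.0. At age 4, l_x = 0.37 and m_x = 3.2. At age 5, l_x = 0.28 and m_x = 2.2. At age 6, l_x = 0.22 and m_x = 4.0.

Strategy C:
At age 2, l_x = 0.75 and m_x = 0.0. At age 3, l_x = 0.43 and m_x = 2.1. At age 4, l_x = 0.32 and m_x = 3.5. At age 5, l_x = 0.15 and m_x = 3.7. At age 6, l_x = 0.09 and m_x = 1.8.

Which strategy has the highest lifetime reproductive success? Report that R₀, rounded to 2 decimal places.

Strategy A: R₀ = 0.61×0.0 + 0.33×5.7 + 0.19×5.8 + 0.13×1.9 + 0.06×3.2 = 3.4220
Strategy B: R₀ = 0.70×0.0 + 0.51×0.0 + 0.37×3.2 + 0.28×2.2 + 0.22×4.0 = 2.6800
Strategy C: R₀ = 0.75×0.0 + 0.43×2.1 + 0.32×3.5 + 0.15×3.7 + 0.09×1.8 = 2.7400
Highest R₀: strategy A with 3.4220.

3.42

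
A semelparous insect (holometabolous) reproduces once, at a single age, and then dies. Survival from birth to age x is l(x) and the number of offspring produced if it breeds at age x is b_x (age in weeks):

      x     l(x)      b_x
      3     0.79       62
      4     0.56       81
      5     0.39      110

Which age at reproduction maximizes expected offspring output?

3

Expected offspring if breeding at age x = l(x) × b_x:
  age 3: 0.79 × 62 = 48.980
  age 4: 0.56 × 81 = 45.360
  age 5: 0.39 × 110 = 42.900
Maximum at age 3 (48.980).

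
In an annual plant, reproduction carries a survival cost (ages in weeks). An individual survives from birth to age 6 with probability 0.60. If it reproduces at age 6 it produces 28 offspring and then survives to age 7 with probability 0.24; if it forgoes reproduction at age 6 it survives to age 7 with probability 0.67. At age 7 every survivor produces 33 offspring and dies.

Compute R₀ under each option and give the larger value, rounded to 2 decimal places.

breed at age 6: R₀ = 0.60 × (28 + 0.24 × 33) = 0.60 × 35.9200 = 21.5520
delay to age 7: R₀ = 0.60 × (0.67 × 33) = 0.60 × 22.1100 = 13.2660
Higher: breed at age 6 (21.5520).

21.55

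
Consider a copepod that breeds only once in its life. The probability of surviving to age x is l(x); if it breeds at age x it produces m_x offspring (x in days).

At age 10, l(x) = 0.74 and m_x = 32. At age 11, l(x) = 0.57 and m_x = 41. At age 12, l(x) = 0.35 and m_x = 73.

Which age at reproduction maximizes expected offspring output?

Expected offspring if breeding at age x = l(x) × m_x:
  age 10: 0.74 × 32 = 23.680
  age 11: 0.57 × 41 = 23.370
  age 12: 0.35 × 73 = 25.550
Maximum at age 12 (25.550).

12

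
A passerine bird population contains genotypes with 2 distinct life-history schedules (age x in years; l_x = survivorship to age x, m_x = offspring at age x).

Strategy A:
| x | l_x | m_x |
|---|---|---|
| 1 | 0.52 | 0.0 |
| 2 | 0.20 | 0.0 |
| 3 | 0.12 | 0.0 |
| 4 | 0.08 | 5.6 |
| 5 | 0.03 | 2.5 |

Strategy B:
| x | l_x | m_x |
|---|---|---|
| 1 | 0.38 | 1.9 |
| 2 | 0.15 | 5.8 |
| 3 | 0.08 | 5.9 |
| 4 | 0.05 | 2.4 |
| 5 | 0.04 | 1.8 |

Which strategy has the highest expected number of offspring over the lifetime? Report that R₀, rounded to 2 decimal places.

2.26

Strategy A: R₀ = 0.52×0.0 + 0.20×0.0 + 0.12×0.0 + 0.08×5.6 + 0.03×2.5 = 0.5230
Strategy B: R₀ = 0.38×1.9 + 0.15×5.8 + 0.08×5.9 + 0.05×2.4 + 0.04×1.8 = 2.2560
Highest R₀: strategy B with 2.2560.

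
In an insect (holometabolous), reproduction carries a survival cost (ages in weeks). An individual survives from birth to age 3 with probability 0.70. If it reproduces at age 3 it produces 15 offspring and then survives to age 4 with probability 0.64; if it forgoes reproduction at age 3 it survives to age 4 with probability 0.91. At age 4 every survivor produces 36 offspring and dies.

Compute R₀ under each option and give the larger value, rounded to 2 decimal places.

breed at age 3: R₀ = 0.70 × (15 + 0.64 × 36) = 0.70 × 38.0400 = 26.6280
delay to age 4: R₀ = 0.70 × (0.91 × 36) = 0.70 × 32.7600 = 22.9320
Higher: breed at age 3 (26.6280).

26.63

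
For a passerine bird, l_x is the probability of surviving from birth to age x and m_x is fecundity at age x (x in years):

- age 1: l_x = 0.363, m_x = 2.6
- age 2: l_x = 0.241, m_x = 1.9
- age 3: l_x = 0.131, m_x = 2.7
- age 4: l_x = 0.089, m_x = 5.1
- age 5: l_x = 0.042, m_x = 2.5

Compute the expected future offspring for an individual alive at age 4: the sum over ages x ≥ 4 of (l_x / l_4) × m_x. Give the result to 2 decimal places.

l_4 = 0.089. Conditional survival from age 4 to x is l_x / l_4.
  x=4: (0.089/0.089) × 5.1 = 5.1000
  x=5: (0.042/0.089) × 2.5 = 1.1798
Sum = 5.1000 + 1.1798 = 6.2798

6.28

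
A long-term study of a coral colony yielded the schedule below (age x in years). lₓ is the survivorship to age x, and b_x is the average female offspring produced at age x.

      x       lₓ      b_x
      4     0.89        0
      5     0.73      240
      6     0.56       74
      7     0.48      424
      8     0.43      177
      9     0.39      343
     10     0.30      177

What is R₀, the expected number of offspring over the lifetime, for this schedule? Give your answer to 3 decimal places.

683.140

R₀ = Σ lₓ b_x:
  age 4: 0.89 × 0 = 0.0000
  age 5: 0.73 × 240 = 175.2000
  age 6: 0.56 × 74 = 41.4400
  age 7: 0.48 × 424 = 203.5200
  age 8: 0.43 × 177 = 76.1100
  age 9: 0.39 × 343 = 133.7700
  age 10: 0.30 × 177 = 53.1000
R₀ = 0.0000 + 175.2000 + 41.4400 + 203.5200 + 76.1100 + 133.7700 + 53.1000 = 683.1400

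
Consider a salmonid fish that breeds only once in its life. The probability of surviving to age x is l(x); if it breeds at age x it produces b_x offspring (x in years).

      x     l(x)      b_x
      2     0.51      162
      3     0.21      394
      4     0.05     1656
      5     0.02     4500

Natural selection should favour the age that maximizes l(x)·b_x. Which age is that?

Expected offspring if breeding at age x = l(x) × b_x:
  age 2: 0.51 × 162 = 82.620
  age 3: 0.21 × 394 = 82.740
  age 4: 0.05 × 1656 = 82.800
  age 5: 0.02 × 4500 = 90.000
Maximum at age 5 (90.000).

5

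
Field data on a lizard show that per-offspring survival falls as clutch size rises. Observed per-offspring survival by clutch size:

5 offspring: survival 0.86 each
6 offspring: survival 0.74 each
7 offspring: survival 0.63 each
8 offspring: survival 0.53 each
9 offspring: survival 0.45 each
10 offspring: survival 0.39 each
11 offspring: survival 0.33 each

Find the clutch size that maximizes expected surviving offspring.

6

Expected surviving offspring = c × s(c):
  c=5: 5 × 0.86 = 4.300
  c=6: 6 × 0.74 = 4.440
  c=7: 7 × 0.63 = 4.410
  c=8: 8 × 0.53 = 4.240
  c=9: 9 × 0.45 = 4.050
  c=10: 10 × 0.39 = 3.900
  c=11: 11 × 0.33 = 3.630
Maximum at c = 6 (4.440 surviving offspring).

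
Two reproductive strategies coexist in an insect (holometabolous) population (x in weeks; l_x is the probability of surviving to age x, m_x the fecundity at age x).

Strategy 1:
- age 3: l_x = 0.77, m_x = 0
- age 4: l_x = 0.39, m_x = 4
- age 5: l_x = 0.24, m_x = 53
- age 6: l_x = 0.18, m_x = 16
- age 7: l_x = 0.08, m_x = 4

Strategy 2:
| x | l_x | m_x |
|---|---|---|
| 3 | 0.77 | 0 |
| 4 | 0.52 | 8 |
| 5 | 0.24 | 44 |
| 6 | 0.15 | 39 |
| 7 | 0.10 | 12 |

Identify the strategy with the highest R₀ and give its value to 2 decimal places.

Strategy 1: R₀ = 0.77×0 + 0.39×4 + 0.24×53 + 0.18×16 + 0.08×4 = 17.4800
Strategy 2: R₀ = 0.77×0 + 0.52×8 + 0.24×44 + 0.15×39 + 0.10×12 = 21.7700
Highest R₀: strategy 2 with 21.7700.

21.77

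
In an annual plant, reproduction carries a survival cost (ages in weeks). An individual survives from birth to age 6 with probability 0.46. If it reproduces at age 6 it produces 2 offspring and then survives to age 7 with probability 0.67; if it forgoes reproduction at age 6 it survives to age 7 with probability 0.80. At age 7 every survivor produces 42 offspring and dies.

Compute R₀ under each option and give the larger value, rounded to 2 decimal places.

breed at age 6: R₀ = 0.46 × (2 + 0.67 × 42) = 0.46 × 30.1400 = 13.8644
delay to age 7: R₀ = 0.46 × (0.80 × 42) = 0.46 × 33.6000 = 15.4560
Higher: delay to age 7 (15.4560).

15.46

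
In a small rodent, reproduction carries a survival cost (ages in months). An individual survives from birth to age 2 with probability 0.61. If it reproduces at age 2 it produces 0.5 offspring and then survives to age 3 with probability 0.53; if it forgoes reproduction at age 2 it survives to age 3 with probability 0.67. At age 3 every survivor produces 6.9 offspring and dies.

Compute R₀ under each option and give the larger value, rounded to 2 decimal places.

2.82

breed at age 2: R₀ = 0.61 × (0.5 + 0.53 × 6.9) = 0.61 × 4.1570 = 2.5358
delay to age 3: R₀ = 0.61 × (0.67 × 6.9) = 0.61 × 4.6230 = 2.8200
Higher: delay to age 3 (2.8200).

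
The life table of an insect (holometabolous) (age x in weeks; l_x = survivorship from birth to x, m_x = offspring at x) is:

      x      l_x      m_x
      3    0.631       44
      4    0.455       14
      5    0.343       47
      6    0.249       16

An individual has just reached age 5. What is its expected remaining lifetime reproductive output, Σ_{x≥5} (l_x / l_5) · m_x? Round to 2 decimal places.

58.62

l_5 = 0.343. Conditional survival from age 5 to x is l_x / l_5.
  x=5: (0.343/0.343) × 47 = 47.0000
  x=6: (0.249/0.343) × 16 = 11.6152
Sum = 47.0000 + 11.6152 = 58.6152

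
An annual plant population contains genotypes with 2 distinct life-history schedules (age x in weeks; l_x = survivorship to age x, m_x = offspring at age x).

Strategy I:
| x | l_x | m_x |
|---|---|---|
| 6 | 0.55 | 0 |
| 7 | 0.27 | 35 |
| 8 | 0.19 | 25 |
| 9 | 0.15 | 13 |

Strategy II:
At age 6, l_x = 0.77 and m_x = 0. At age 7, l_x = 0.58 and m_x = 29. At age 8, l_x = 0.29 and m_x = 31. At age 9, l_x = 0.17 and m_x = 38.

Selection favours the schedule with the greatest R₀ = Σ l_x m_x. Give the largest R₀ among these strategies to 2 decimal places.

Strategy I: R₀ = 0.55×0 + 0.27×35 + 0.19×25 + 0.15×13 = 16.1500
Strategy II: R₀ = 0.77×0 + 0.58×29 + 0.29×31 + 0.17×38 = 32.2700
Highest R₀: strategy II with 32.2700.

32.27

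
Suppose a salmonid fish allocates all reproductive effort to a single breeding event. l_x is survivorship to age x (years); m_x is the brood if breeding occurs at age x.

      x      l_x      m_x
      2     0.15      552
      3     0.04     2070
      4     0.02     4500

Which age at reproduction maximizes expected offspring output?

4

Expected offspring if breeding at age x = l_x × m_x:
  age 2: 0.15 × 552 = 82.800
  age 3: 0.04 × 2070 = 82.800
  age 4: 0.02 × 4500 = 90.000
Maximum at age 4 (90.000).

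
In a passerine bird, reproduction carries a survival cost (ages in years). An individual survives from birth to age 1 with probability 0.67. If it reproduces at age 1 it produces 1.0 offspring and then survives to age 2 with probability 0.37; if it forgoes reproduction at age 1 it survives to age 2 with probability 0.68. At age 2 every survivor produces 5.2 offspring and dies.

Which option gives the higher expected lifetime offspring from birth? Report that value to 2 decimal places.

2.37

breed at age 1: R₀ = 0.67 × (1.0 + 0.37 × 5.2) = 0.67 × 2.9240 = 1.9591
delay to age 2: R₀ = 0.67 × (0.68 × 5.2) = 0.67 × 3.5360 = 2.3691
Higher: delay to age 2 (2.3691).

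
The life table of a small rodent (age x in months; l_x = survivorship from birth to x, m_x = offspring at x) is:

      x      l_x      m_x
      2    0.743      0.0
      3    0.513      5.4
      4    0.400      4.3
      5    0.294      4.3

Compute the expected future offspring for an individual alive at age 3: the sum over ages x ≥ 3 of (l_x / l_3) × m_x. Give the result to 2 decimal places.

l_3 = 0.513. Conditional survival from age 3 to x is l_x / l_3.
  x=3: (0.513/0.513) × 5.4 = 5.4000
  x=4: (0.400/0.513) × 4.3 = 3.3528
  x=5: (0.294/0.513) × 4.3 = 2.4643
Sum = 5.4000 + 3.3528 + 2.4643 = 11.2172

11.22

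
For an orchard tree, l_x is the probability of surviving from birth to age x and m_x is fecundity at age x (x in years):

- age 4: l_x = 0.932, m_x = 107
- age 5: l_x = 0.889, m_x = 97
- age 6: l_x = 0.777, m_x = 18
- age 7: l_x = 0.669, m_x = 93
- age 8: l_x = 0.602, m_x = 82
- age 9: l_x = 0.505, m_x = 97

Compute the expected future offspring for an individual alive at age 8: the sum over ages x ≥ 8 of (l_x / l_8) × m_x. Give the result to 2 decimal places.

163.37

l_8 = 0.602. Conditional survival from age 8 to x is l_x / l_8.
  x=8: (0.602/0.602) × 82 = 82.0000
  x=9: (0.505/0.602) × 97 = 81.3704
Sum = 82.0000 + 81.3704 = 163.3704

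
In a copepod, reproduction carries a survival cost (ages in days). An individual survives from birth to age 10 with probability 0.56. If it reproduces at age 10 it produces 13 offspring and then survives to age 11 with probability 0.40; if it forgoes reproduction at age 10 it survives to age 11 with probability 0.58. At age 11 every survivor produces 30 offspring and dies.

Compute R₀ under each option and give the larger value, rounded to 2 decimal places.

14.00

breed at age 10: R₀ = 0.56 × (13 + 0.40 × 30) = 0.56 × 25.0000 = 14.0000
delay to age 11: R₀ = 0.56 × (0.58 × 30) = 0.56 × 17.4000 = 9.7440
Higher: breed at age 10 (14.0000).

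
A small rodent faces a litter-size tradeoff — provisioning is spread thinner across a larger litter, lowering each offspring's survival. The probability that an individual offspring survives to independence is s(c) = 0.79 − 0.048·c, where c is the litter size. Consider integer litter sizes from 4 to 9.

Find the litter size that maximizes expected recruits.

8

Expected recruits = c × s(c):
  c=4: 4 × 0.598 = 2.392
  c=5: 5 × 0.550 = 2.750
  c=6: 6 × 0.502 = 3.012
  c=7: 7 × 0.454 = 3.178
  c=8: 8 × 0.406 = 3.248
  c=9: 9 × 0.358 = 3.222
Maximum at c = 8 (3.248 recruits).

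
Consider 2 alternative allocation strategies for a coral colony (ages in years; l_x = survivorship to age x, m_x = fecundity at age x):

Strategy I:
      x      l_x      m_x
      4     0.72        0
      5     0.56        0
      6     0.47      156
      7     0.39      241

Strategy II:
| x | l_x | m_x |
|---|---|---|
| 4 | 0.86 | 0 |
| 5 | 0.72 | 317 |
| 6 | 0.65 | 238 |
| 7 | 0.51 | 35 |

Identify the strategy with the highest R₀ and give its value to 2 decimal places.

Strategy I: R₀ = 0.72×0 + 0.56×0 + 0.47×156 + 0.39×241 = 167.3100
Strategy II: R₀ = 0.86×0 + 0.72×317 + 0.65×238 + 0.51×35 = 400.7900
Highest R₀: strategy II with 400.7900.

400.79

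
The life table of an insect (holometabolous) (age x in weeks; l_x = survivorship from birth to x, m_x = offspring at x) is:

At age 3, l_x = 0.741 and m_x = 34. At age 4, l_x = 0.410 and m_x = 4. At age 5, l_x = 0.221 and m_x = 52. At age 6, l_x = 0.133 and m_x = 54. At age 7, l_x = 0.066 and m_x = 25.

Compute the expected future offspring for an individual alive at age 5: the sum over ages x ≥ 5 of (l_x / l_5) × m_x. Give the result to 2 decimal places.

91.96

l_5 = 0.221. Conditional survival from age 5 to x is l_x / l_5.
  x=5: (0.221/0.221) × 52 = 52.0000
  x=6: (0.133/0.221) × 54 = 32.4977
  x=7: (0.066/0.221) × 25 = 7.4661
Sum = 52.0000 + 32.4977 + 7.4661 = 91.9638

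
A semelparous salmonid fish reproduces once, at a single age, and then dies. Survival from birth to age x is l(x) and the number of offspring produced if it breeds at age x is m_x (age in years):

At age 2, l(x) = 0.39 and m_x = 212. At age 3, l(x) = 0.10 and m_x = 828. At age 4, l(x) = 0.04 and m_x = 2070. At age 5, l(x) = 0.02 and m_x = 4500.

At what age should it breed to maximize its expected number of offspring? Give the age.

5

Expected offspring if breeding at age x = l(x) × m_x:
  age 2: 0.39 × 212 = 82.680
  age 3: 0.10 × 828 = 82.800
  age 4: 0.04 × 2070 = 82.800
  age 5: 0.02 × 4500 = 90.000
Maximum at age 5 (90.000).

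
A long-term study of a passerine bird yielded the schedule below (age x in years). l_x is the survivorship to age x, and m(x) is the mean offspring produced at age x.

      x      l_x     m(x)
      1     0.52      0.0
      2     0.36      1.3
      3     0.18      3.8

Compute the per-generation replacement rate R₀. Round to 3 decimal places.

1.152

R₀ = Σ l_x m(x):
  age 1: 0.52 × 0.0 = 0.0000
  age 2: 0.36 × 1.3 = 0.4680
  age 3: 0.18 × 3.8 = 0.6840
R₀ = 0.0000 + 0.4680 + 0.6840 = 1.1520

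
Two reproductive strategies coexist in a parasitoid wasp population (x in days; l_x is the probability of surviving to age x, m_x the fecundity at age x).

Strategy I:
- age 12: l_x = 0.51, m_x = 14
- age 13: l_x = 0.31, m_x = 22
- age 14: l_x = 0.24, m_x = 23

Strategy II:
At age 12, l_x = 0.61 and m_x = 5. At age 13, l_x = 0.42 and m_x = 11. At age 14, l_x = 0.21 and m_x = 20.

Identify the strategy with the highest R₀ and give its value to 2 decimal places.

19.48

Strategy I: R₀ = 0.51×14 + 0.31×22 + 0.24×23 = 19.4800
Strategy II: R₀ = 0.61×5 + 0.42×11 + 0.21×20 = 11.8700
Highest R₀: strategy I with 19.4800.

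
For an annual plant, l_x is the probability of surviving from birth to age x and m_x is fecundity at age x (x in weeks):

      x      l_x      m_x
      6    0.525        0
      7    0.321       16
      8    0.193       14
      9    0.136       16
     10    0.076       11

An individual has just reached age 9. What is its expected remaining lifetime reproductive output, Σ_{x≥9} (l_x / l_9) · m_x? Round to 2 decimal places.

l_9 = 0.136. Conditional survival from age 9 to x is l_x / l_9.
  x=9: (0.136/0.136) × 16 = 16.0000
  x=10: (0.076/0.136) × 11 = 6.1471
Sum = 16.0000 + 6.1471 = 22.1471

22.15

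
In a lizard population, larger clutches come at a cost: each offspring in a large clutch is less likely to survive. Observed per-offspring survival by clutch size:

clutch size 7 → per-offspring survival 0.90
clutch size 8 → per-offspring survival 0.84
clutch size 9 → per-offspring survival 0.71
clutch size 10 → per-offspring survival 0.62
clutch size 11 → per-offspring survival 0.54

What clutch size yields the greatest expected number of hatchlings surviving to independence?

Expected hatchlings surviving to independence = c × s(c):
  c=7: 7 × 0.90 = 6.300
  c=8: 8 × 0.84 = 6.720
  c=9: 9 × 0.71 = 6.390
  c=10: 10 × 0.62 = 6.200
  c=11: 11 × 0.54 = 5.940
Maximum at c = 8 (6.720 hatchlings surviving to independence).

8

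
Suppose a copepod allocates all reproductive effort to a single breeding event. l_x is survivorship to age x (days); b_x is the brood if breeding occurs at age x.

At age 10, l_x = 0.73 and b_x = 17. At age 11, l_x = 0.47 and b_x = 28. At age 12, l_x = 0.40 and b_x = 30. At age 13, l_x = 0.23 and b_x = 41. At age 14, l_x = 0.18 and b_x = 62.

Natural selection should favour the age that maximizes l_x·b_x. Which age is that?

Expected offspring if breeding at age x = l_x × b_x:
  age 10: 0.73 × 17 = 12.410
  age 11: 0.47 × 28 = 13.160
  age 12: 0.40 × 30 = 12.000
  age 13: 0.23 × 41 = 9.430
  age 14: 0.18 × 62 = 11.160
Maximum at age 11 (13.160).

11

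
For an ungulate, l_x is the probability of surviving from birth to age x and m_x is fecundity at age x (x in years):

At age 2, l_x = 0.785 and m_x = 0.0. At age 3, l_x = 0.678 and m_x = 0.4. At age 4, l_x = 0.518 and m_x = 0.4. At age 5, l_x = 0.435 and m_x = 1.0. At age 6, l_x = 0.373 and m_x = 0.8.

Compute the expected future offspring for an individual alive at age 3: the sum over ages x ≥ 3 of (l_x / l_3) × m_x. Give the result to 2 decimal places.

l_3 = 0.678. Conditional survival from age 3 to x is l_x / l_3.
  x=3: (0.678/0.678) × 0.4 = 0.4000
  x=4: (0.518/0.678) × 0.4 = 0.3056
  x=5: (0.435/0.678) × 1.0 = 0.6416
  x=6: (0.373/0.678) × 0.8 = 0.4401
Sum = 0.4000 + 0.3056 + 0.6416 + 0.4401 = 1.7873

1.79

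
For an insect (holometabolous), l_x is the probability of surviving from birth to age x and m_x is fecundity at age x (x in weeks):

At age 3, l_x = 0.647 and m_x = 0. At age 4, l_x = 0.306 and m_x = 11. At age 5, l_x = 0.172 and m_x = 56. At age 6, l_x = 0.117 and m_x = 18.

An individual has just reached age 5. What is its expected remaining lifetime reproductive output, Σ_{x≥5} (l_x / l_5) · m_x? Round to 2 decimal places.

l_5 = 0.172. Conditional survival from age 5 to x is l_x / l_5.
  x=5: (0.172/0.172) × 56 = 56.0000
  x=6: (0.117/0.172) × 18 = 12.2442
Sum = 56.0000 + 12.2442 = 68.2442

68.24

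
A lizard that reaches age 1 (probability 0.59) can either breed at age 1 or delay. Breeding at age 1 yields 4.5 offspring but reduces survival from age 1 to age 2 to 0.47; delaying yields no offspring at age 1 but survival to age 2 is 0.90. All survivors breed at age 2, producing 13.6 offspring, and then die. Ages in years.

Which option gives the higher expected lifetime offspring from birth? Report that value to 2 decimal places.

breed at age 1: R₀ = 0.59 × (4.5 + 0.47 × 13.6) = 0.59 × 10.8920 = 6.4263
delay to age 2: R₀ = 0.59 × (0.90 × 13.6) = 0.59 × 12.2400 = 7.2216
Higher: delay to age 2 (7.2216).

7.22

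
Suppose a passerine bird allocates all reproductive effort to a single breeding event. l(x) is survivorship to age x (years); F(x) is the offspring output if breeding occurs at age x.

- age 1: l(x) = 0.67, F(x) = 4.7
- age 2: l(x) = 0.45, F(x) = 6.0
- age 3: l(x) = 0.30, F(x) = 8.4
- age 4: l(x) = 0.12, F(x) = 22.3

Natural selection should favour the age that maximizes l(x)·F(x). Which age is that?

Expected offspring if breeding at age x = l(x) × F(x):
  age 1: 0.67 × 4.7 = 3.149
  age 2: 0.45 × 6.0 = 2.700
  age 3: 0.30 × 8.4 = 2.520
  age 4: 0.12 × 22.3 = 2.676
Maximum at age 1 (3.149).

1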